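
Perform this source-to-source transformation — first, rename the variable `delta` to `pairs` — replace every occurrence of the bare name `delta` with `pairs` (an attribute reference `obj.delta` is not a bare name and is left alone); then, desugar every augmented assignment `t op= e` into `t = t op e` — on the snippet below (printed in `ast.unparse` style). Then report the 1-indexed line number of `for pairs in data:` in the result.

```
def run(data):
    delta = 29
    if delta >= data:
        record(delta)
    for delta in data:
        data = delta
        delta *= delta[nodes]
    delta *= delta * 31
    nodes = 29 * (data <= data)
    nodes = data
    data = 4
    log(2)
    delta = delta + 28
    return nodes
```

Transformed code:
def run(data):
    pairs = 29
    if pairs >= data:
        record(pairs)
    for pairs in data:
        data = pairs
        pairs = pairs * pairs[nodes]
    pairs = pairs * (pairs * 31)
    nodes = 29 * (data <= data)
    nodes = data
    data = 4
    log(2)
    pairs = pairs + 28
    return nodes

5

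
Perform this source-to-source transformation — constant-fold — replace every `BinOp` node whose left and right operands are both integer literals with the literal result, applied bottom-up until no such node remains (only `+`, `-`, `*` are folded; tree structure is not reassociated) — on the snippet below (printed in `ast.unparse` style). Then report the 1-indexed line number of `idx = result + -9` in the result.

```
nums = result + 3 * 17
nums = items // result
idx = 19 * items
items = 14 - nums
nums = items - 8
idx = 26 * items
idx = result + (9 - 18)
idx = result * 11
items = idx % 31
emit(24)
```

Transformed code:
nums = result + 51
nums = items // result
idx = 19 * items
items = 14 - nums
nums = items - 8
idx = 26 * items
idx = result + -9
idx = result * 11
items = idx % 31
emit(24)

7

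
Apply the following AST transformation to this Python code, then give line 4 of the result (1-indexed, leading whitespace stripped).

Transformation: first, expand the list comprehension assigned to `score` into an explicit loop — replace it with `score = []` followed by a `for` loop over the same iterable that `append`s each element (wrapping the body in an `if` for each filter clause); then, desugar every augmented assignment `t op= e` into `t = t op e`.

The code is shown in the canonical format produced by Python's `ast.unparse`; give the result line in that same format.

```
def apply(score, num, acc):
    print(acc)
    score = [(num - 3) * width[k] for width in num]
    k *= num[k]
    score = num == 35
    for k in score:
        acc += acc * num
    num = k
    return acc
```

for width in num:

Transformed code:
def apply(score, num, acc):
    print(acc)
    score = []
    for width in num:
        score.append((num - 3) * width[k])
    k = k * num[k]
    score = num == 35
    for k in score:
        acc = acc + acc * num
    num = k
    return acc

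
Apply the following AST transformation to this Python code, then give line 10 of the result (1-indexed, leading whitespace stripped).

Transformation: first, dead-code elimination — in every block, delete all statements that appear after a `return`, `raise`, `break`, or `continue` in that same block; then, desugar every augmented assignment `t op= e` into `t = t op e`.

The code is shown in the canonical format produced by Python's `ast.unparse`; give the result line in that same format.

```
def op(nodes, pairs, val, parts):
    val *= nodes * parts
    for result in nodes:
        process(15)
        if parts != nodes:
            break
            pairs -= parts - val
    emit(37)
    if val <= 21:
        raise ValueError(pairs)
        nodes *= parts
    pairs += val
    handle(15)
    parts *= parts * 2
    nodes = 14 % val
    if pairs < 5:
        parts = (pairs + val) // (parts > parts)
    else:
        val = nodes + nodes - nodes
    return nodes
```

Transformed code:
def op(nodes, pairs, val, parts):
    val = val * (nodes * parts)
    for result in nodes:
        process(15)
        if parts != nodes:
            break
    emit(37)
    if val <= 21:
        raise ValueError(pairs)
    pairs = pairs + val
    handle(15)
    parts = parts * (parts * 2)
    nodes = 14 % val
    if pairs < 5:
        parts = (pairs + val) // (parts > parts)
    else:
        val = nodes + nodes - nodes
    return nodes

pairs = pairs + val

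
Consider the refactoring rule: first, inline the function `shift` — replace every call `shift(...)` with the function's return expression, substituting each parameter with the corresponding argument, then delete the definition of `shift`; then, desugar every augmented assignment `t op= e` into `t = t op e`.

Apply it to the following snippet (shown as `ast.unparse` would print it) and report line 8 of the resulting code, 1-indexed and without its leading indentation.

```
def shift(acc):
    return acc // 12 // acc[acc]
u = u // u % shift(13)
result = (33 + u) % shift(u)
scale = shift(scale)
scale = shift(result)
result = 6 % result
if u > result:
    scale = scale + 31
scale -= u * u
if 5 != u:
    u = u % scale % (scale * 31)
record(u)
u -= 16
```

Transformed code:
u = u // u % (13 // 12 // 13[13])
result = (33 + u) % (u // 12 // u[u])
scale = scale // 12 // scale[scale]
scale = result // 12 // result[result]
result = 6 % result
if u > result:
    scale = scale + 31
scale = scale - u * u
if 5 != u:
    u = u % scale % (scale * 31)
record(u)
u = u - 16

scale = scale - u * u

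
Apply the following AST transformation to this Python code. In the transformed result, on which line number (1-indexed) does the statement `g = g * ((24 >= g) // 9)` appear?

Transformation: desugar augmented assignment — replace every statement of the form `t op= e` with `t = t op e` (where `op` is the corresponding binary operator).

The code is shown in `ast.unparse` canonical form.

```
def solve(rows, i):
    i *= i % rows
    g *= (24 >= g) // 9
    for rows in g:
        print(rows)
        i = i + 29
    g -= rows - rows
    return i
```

Transformed code:
def solve(rows, i):
    i = i * (i % rows)
    g = g * ((24 >= g) // 9)
    for rows in g:
        print(rows)
        i = i + 29
    g = g - (rows - rows)
    return i

3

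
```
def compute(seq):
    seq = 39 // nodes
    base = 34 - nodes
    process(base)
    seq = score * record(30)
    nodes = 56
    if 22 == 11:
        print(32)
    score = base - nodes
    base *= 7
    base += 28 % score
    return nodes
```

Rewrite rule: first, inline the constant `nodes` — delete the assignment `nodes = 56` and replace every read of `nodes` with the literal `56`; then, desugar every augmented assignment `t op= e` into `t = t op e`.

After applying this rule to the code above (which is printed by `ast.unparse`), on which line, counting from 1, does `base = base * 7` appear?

Transformed code:
def compute(seq):
    seq = 39 // 56
    base = 34 - 56
    process(base)
    seq = score * record(30)
    if 22 == 11:
        print(32)
    score = base - 56
    base = base * 7
    base = base + 28 % score
    return 56

9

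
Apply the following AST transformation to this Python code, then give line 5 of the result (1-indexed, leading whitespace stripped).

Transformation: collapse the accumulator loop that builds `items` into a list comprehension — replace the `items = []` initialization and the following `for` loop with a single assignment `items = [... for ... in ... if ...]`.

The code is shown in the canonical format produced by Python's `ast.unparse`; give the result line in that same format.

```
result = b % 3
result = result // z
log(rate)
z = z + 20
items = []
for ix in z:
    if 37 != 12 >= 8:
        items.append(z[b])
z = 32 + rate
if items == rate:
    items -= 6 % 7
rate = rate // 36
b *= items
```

Transformed code:
result = b % 3
result = result // z
log(rate)
z = z + 20
items = [z[b] for ix in z if 37 != 12 >= 8]
z = 32 + rate
if items == rate:
    items -= 6 % 7
rate = rate // 36
b *= items

items = [z[b] for ix in z if 37 != 12 >= 8]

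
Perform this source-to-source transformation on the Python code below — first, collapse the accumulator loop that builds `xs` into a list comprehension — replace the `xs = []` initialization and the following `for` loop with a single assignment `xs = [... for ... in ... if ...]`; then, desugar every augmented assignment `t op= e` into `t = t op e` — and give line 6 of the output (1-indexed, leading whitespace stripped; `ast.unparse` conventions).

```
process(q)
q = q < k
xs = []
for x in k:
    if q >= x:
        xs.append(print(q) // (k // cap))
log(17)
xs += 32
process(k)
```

Transformed code:
process(q)
q = q < k
xs = [print(q) // (k // cap) for x in k if q >= x]
log(17)
xs = xs + 32
process(k)

process(k)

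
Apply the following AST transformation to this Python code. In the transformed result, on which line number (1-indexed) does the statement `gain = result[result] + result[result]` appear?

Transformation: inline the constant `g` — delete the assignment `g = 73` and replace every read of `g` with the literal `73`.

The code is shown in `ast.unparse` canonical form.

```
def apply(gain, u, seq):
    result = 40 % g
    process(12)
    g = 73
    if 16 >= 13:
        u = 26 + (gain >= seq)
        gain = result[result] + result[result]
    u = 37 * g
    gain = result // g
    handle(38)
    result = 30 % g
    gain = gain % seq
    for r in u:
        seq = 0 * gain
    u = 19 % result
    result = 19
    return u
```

Transformed code:
def apply(gain, u, seq):
    result = 40 % 73
    process(12)
    if 16 >= 13:
        u = 26 + (gain >= seq)
        gain = result[result] + result[result]
    u = 37 * 73
    gain = result // 73
    handle(38)
    result = 30 % 73
    gain = gain % seq
    for r in u:
        seq = 0 * gain
    u = 19 % result
    result = 19
    return u

6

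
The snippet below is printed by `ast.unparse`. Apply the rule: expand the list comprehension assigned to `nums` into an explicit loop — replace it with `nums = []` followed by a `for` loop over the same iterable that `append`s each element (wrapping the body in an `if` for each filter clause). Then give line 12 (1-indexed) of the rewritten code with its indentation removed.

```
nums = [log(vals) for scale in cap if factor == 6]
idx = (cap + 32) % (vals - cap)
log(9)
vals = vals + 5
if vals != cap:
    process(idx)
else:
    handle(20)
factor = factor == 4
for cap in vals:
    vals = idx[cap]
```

Transformed code:
nums = []
for scale in cap:
    if factor == 6:
        nums.append(log(vals))
idx = (cap + 32) % (vals - cap)
log(9)
vals = vals + 5
if vals != cap:
    process(idx)
else:
    handle(20)
factor = factor == 4
for cap in vals:
    vals = idx[cap]

factor = factor == 4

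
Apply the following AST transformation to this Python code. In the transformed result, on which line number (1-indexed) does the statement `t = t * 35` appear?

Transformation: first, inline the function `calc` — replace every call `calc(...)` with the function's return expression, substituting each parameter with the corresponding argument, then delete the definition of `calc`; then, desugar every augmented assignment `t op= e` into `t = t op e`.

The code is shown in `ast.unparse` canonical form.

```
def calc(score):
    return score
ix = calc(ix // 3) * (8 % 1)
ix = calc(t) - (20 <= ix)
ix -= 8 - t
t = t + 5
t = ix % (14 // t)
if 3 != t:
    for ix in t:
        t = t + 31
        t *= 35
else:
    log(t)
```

9

Transformed code:
ix = ix // 3 * (8 % 1)
ix = t - (20 <= ix)
ix = ix - (8 - t)
t = t + 5
t = ix % (14 // t)
if 3 != t:
    for ix in t:
        t = t + 31
        t = t * 35
else:
    log(t)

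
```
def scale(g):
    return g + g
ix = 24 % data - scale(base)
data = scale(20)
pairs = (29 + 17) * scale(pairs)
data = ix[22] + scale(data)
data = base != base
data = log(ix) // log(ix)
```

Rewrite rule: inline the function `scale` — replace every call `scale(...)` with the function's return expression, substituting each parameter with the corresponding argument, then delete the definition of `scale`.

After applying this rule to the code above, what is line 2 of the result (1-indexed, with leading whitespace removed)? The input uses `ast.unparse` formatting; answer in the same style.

data = 20 + 20

Transformed code:
ix = 24 % data - (base + base)
data = 20 + 20
pairs = (29 + 17) * (pairs + pairs)
data = ix[22] + (data + data)
data = base != base
data = log(ix) // log(ix)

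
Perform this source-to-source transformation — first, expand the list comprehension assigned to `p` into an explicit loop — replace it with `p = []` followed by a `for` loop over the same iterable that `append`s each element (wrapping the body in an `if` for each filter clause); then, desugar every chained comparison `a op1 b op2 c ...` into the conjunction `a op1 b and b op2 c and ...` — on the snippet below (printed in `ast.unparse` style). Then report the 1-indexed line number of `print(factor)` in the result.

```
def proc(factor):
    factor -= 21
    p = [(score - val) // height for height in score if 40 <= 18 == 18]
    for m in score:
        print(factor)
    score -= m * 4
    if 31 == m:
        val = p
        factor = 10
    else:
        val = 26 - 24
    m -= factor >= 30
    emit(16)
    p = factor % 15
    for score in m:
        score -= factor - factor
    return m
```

8

Transformed code:
def proc(factor):
    factor -= 21
    p = []
    for height in score:
        if 40 <= 18 and 18 == 18:
            p.append((score - val) // height)
    for m in score:
        print(factor)
    score -= m * 4
    if 31 == m:
        val = p
        factor = 10
    else:
        val = 26 - 24
    m -= factor >= 30
    emit(16)
    p = factor % 15
    for score in m:
        score -= factor - factor
    return m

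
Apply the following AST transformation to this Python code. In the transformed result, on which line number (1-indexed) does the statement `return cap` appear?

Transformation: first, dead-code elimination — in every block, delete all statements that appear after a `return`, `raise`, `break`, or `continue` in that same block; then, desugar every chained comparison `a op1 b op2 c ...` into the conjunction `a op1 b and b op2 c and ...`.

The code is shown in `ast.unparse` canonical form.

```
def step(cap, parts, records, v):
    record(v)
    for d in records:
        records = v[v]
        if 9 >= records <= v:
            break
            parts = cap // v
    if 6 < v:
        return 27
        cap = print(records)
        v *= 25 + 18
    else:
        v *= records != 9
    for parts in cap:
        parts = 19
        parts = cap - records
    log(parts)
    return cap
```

15

Transformed code:
def step(cap, parts, records, v):
    record(v)
    for d in records:
        records = v[v]
        if 9 >= records and records <= v:
            break
    if 6 < v:
        return 27
    else:
        v *= records != 9
    for parts in cap:
        parts = 19
        parts = cap - records
    log(parts)
    return cap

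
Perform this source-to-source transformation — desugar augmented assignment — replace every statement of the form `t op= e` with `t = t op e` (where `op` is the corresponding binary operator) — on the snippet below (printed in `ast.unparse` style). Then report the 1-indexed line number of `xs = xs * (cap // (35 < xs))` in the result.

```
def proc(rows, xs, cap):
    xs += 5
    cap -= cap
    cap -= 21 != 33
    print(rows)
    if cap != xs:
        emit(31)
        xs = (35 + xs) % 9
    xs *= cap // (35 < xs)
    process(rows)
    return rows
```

9

Transformed code:
def proc(rows, xs, cap):
    xs = xs + 5
    cap = cap - cap
    cap = cap - (21 != 33)
    print(rows)
    if cap != xs:
        emit(31)
        xs = (35 + xs) % 9
    xs = xs * (cap // (35 < xs))
    process(rows)
    return rows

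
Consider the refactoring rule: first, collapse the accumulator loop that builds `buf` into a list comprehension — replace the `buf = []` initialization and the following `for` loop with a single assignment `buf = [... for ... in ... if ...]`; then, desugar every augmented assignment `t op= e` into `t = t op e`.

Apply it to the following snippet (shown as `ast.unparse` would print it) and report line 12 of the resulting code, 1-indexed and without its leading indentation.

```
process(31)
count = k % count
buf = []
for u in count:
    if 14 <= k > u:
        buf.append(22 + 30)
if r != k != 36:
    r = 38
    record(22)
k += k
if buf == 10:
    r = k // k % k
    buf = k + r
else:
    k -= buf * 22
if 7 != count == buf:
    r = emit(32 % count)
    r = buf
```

Transformed code:
process(31)
count = k % count
buf = [22 + 30 for u in count if 14 <= k > u]
if r != k != 36:
    r = 38
    record(22)
k = k + k
if buf == 10:
    r = k // k % k
    buf = k + r
else:
    k = k - buf * 22
if 7 != count == buf:
    r = emit(32 % count)
    r = buf

k = k - buf * 22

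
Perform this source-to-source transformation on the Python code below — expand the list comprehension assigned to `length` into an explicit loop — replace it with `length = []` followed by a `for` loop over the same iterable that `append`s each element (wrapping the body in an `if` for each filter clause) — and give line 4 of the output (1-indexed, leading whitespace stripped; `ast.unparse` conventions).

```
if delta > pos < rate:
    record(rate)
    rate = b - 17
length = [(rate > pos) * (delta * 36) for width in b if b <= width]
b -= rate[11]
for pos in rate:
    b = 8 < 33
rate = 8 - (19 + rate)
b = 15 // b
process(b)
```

length = []

Transformed code:
if delta > pos < rate:
    record(rate)
    rate = b - 17
length = []
for width in b:
    if b <= width:
        length.append((rate > pos) * (delta * 36))
b -= rate[11]
for pos in rate:
    b = 8 < 33
rate = 8 - (19 + rate)
b = 15 // b
process(b)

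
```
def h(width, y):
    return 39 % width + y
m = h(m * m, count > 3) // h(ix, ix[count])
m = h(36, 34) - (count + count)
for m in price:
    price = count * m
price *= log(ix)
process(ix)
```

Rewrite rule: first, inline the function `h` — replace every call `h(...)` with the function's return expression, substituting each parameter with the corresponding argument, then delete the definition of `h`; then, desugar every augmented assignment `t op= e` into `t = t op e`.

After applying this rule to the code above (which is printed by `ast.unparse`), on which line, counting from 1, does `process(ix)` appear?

6

Transformed code:
m = (39 % (m * m) + (count > 3)) // (39 % ix + ix[count])
m = 39 % 36 + 34 - (count + count)
for m in price:
    price = count * m
price = price * log(ix)
process(ix)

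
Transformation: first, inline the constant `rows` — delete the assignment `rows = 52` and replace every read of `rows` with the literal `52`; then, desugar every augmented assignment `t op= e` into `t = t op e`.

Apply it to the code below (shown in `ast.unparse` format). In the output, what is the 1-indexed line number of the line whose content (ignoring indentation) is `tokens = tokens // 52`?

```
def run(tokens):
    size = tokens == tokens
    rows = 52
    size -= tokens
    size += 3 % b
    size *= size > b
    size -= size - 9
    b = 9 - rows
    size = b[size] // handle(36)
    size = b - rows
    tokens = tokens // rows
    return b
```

Transformed code:
def run(tokens):
    size = tokens == tokens
    size = size - tokens
    size = size + 3 % b
    size = size * (size > b)
    size = size - (size - 9)
    b = 9 - 52
    size = b[size] // handle(36)
    size = b - 52
    tokens = tokens // 52
    return b

10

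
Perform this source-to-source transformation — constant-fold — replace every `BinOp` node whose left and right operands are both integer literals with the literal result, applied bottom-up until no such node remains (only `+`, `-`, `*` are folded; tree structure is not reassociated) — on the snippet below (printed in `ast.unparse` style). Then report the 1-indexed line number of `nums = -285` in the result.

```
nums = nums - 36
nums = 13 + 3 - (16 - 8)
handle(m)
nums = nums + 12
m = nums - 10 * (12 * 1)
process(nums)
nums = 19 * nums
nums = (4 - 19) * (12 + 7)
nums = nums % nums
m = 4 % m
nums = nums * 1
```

8

Transformed code:
nums = nums - 36
nums = 8
handle(m)
nums = nums + 12
m = nums - 120
process(nums)
nums = 19 * nums
nums = -285
nums = nums % nums
m = 4 % m
nums = nums * 1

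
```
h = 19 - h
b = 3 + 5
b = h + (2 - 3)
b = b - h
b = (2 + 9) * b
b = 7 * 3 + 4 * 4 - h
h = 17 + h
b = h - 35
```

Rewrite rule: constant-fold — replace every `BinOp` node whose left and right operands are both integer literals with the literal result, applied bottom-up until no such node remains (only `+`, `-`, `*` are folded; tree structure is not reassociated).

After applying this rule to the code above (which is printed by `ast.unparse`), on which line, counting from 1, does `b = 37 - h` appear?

Transformed code:
h = 19 - h
b = 8
b = h + -1
b = b - h
b = 11 * b
b = 37 - h
h = 17 + h
b = h - 35

6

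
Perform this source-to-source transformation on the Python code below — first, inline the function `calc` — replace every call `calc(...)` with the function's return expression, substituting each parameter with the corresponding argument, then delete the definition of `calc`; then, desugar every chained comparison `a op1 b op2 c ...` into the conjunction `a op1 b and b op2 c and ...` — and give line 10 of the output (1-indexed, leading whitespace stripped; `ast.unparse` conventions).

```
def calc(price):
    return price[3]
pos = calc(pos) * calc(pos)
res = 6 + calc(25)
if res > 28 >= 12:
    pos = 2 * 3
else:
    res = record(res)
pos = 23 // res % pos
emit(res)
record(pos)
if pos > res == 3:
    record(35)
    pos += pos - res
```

Transformed code:
pos = pos[3] * pos[3]
res = 6 + 25[3]
if res > 28 and 28 >= 12:
    pos = 2 * 3
else:
    res = record(res)
pos = 23 // res % pos
emit(res)
record(pos)
if pos > res and res == 3:
    record(35)
    pos += pos - res

if pos > res and res == 3:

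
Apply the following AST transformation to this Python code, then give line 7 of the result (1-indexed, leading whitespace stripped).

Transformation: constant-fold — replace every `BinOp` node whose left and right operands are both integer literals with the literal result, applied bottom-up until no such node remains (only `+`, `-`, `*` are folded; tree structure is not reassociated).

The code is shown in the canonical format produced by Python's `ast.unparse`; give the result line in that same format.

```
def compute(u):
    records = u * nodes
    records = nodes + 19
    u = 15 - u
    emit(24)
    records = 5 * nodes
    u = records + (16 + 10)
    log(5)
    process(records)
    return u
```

u = records + 26

Transformed code:
def compute(u):
    records = u * nodes
    records = nodes + 19
    u = 15 - u
    emit(24)
    records = 5 * nodes
    u = records + 26
    log(5)
    process(records)
    return u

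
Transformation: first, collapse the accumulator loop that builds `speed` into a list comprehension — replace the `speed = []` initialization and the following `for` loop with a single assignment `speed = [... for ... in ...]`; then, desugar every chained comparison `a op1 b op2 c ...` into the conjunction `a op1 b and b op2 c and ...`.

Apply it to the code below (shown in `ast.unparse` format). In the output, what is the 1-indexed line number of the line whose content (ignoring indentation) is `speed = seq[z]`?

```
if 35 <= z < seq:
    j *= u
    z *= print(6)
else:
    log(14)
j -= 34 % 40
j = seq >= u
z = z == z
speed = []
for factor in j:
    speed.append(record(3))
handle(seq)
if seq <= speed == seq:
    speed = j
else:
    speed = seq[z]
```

Transformed code:
if 35 <= z and z < seq:
    j *= u
    z *= print(6)
else:
    log(14)
j -= 34 % 40
j = seq >= u
z = z == z
speed = [record(3) for factor in j]
handle(seq)
if seq <= speed and speed == seq:
    speed = j
else:
    speed = seq[z]

14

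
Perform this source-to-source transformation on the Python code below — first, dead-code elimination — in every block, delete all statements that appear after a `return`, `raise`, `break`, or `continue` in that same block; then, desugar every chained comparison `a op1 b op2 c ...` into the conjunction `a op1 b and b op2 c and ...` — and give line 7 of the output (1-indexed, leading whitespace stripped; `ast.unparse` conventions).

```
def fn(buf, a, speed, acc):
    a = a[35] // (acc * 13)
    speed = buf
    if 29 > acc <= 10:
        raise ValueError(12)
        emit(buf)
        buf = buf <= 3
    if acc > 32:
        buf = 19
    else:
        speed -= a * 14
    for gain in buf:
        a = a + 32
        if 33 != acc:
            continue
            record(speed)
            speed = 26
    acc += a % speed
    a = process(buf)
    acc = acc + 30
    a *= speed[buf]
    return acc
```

buf = 19

Transformed code:
def fn(buf, a, speed, acc):
    a = a[35] // (acc * 13)
    speed = buf
    if 29 > acc and acc <= 10:
        raise ValueError(12)
    if acc > 32:
        buf = 19
    else:
        speed -= a * 14
    for gain in buf:
        a = a + 32
        if 33 != acc:
            continue
    acc += a % speed
    a = process(buf)
    acc = acc + 30
    a *= speed[buf]
    return acc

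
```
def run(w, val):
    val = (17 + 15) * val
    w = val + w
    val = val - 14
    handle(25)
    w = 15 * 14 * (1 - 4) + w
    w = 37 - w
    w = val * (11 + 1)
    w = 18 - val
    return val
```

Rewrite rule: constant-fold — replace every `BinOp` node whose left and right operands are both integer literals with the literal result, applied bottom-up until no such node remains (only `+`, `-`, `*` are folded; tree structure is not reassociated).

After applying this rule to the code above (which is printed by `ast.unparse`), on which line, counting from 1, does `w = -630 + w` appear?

6

Transformed code:
def run(w, val):
    val = 32 * val
    w = val + w
    val = val - 14
    handle(25)
    w = -630 + w
    w = 37 - w
    w = val * 12
    w = 18 - val
    return val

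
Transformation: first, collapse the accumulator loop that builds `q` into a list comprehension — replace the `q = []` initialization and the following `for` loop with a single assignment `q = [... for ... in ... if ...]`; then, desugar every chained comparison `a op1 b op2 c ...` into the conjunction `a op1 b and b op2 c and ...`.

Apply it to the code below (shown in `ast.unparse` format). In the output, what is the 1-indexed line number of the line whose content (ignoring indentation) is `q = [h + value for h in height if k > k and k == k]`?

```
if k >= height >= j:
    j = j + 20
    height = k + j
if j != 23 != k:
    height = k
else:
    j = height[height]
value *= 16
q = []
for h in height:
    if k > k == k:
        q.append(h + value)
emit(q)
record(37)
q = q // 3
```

9

Transformed code:
if k >= height and height >= j:
    j = j + 20
    height = k + j
if j != 23 and 23 != k:
    height = k
else:
    j = height[height]
value *= 16
q = [h + value for h in height if k > k and k == k]
emit(q)
record(37)
q = q // 3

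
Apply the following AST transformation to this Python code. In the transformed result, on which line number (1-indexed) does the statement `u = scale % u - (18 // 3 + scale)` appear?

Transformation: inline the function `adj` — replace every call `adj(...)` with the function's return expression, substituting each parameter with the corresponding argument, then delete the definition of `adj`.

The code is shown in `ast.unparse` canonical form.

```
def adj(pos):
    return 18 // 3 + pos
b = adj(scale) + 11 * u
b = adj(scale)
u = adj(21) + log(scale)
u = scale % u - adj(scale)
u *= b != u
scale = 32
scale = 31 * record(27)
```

Transformed code:
b = 18 // 3 + scale + 11 * u
b = 18 // 3 + scale
u = 18 // 3 + 21 + log(scale)
u = scale % u - (18 // 3 + scale)
u *= b != u
scale = 32
scale = 31 * record(27)

4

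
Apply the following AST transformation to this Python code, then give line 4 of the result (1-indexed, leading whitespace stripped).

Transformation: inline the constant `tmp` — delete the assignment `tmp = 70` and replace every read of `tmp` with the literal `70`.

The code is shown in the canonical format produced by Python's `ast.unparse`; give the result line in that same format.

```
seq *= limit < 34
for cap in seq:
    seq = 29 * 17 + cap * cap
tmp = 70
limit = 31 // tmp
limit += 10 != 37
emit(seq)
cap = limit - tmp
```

limit = 31 // 70

Transformed code:
seq *= limit < 34
for cap in seq:
    seq = 29 * 17 + cap * cap
limit = 31 // 70
limit += 10 != 37
emit(seq)
cap = limit - 70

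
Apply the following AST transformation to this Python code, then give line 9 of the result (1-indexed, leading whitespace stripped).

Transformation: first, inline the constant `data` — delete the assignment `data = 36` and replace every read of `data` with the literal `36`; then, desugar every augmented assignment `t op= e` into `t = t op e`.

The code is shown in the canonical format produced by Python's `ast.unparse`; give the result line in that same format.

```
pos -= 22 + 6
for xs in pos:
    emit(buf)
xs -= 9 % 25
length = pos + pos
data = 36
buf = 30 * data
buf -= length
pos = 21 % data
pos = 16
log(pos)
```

pos = 16

Transformed code:
pos = pos - (22 + 6)
for xs in pos:
    emit(buf)
xs = xs - 9 % 25
length = pos + pos
buf = 30 * 36
buf = buf - length
pos = 21 % 36
pos = 16
log(pos)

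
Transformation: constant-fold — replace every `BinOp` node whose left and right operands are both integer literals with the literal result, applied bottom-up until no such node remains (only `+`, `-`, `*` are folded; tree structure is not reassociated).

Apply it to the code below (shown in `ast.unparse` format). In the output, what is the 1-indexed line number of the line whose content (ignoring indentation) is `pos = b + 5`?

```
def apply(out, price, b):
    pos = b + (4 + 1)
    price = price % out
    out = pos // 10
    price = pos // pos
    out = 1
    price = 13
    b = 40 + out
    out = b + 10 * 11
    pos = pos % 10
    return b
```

2

Transformed code:
def apply(out, price, b):
    pos = b + 5
    price = price % out
    out = pos // 10
    price = pos // pos
    out = 1
    price = 13
    b = 40 + out
    out = b + 110
    pos = pos % 10
    return b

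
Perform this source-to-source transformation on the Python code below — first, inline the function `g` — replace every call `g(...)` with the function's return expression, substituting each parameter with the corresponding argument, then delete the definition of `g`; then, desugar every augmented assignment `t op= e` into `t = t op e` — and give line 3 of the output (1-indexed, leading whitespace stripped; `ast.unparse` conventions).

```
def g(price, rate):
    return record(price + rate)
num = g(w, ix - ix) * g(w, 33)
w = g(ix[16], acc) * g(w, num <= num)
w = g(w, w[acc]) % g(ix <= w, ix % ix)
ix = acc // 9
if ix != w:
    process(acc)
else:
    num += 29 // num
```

Transformed code:
num = record(w + (ix - ix)) * record(w + 33)
w = record(ix[16] + acc) * record(w + (num <= num))
w = record(w + w[acc]) % record((ix <= w) + ix % ix)
ix = acc // 9
if ix != w:
    process(acc)
else:
    num = num + 29 // num

w = record(w + w[acc]) % record((ix <= w) + ix % ix)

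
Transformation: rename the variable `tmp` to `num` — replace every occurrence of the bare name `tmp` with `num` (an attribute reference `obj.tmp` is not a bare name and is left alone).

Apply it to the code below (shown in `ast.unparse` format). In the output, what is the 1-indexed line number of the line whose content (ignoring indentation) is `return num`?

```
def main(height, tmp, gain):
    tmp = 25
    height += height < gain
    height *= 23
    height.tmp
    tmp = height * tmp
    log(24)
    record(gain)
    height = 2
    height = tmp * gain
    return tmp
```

Transformed code:
def main(height, num, gain):
    num = 25
    height += height < gain
    height *= 23
    height.tmp
    num = height * num
    log(24)
    record(gain)
    height = 2
    height = num * gain
    return num

11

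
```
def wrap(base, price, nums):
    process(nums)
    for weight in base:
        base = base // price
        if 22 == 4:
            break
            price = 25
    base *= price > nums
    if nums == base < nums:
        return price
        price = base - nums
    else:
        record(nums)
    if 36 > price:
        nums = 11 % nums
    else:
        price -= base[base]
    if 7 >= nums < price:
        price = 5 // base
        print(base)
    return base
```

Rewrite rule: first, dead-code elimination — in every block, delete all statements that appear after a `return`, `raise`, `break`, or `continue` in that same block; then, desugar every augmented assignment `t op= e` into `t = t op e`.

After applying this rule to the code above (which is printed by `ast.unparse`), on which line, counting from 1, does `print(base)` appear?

Transformed code:
def wrap(base, price, nums):
    process(nums)
    for weight in base:
        base = base // price
        if 22 == 4:
            break
    base = base * (price > nums)
    if nums == base < nums:
        return price
    else:
        record(nums)
    if 36 > price:
        nums = 11 % nums
    else:
        price = price - base[base]
    if 7 >= nums < price:
        price = 5 // base
        print(base)
    return base

18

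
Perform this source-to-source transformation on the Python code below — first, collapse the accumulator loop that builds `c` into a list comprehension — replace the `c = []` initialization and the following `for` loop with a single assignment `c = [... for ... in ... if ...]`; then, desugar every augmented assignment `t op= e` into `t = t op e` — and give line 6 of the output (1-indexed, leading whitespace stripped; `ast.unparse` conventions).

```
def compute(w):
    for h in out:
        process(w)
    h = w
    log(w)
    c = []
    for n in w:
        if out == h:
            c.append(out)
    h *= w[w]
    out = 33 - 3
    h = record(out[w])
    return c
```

c = [out for n in w if out == h]

Transformed code:
def compute(w):
    for h in out:
        process(w)
    h = w
    log(w)
    c = [out for n in w if out == h]
    h = h * w[w]
    out = 33 - 3
    h = record(out[w])
    return c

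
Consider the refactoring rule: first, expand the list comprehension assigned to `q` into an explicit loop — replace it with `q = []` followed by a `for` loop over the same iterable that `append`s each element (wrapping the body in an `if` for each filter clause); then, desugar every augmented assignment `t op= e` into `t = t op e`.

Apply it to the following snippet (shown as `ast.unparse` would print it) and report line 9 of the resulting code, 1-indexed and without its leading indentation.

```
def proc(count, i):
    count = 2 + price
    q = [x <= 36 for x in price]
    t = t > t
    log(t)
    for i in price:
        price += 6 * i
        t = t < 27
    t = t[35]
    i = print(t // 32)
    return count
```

Transformed code:
def proc(count, i):
    count = 2 + price
    q = []
    for x in price:
        q.append(x <= 36)
    t = t > t
    log(t)
    for i in price:
        price = price + 6 * i
        t = t < 27
    t = t[35]
    i = print(t // 32)
    return count

price = price + 6 * i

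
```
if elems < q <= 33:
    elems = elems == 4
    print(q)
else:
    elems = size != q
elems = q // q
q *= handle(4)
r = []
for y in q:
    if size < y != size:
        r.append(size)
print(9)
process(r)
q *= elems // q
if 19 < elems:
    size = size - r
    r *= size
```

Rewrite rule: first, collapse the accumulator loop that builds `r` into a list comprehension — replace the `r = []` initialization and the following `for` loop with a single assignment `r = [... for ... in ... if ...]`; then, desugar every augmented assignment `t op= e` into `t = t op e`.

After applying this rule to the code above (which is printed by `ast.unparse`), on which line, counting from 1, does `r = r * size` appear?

Transformed code:
if elems < q <= 33:
    elems = elems == 4
    print(q)
else:
    elems = size != q
elems = q // q
q = q * handle(4)
r = [size for y in q if size < y != size]
print(9)
process(r)
q = q * (elems // q)
if 19 < elems:
    size = size - r
    r = r * size

14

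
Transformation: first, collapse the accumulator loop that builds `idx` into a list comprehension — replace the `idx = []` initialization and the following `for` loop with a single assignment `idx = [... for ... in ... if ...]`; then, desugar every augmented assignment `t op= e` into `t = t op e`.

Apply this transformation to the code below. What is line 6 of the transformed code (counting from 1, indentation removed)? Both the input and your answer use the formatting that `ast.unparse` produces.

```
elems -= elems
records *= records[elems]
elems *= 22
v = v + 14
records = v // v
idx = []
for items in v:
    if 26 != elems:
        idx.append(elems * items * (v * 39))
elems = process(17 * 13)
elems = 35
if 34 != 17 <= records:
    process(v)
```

idx = [elems * items * (v * 39) for items in v if 26 != elems]

Transformed code:
elems = elems - elems
records = records * records[elems]
elems = elems * 22
v = v + 14
records = v // v
idx = [elems * items * (v * 39) for items in v if 26 != elems]
elems = process(17 * 13)
elems = 35
if 34 != 17 <= records:
    process(v)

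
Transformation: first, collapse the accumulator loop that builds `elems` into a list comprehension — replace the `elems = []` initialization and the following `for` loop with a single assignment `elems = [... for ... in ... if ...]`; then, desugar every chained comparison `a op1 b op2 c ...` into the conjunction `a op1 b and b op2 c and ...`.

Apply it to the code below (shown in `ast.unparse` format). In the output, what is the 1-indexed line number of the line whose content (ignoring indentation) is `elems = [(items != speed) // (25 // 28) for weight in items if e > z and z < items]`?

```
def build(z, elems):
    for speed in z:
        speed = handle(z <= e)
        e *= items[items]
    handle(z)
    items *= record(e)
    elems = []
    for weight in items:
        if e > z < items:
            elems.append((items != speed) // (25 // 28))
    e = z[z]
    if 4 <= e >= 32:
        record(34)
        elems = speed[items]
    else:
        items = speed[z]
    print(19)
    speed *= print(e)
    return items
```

7

Transformed code:
def build(z, elems):
    for speed in z:
        speed = handle(z <= e)
        e *= items[items]
    handle(z)
    items *= record(e)
    elems = [(items != speed) // (25 // 28) for weight in items if e > z and z < items]
    e = z[z]
    if 4 <= e and e >= 32:
        record(34)
        elems = speed[items]
    else:
        items = speed[z]
    print(19)
    speed *= print(e)
    return items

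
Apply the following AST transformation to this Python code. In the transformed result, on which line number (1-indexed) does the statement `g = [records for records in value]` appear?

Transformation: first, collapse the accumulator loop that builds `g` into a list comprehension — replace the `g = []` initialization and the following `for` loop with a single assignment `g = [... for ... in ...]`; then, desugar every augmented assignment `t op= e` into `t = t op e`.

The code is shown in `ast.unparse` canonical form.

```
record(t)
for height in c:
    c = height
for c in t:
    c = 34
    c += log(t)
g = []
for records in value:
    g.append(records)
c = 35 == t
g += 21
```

Transformed code:
record(t)
for height in c:
    c = height
for c in t:
    c = 34
    c = c + log(t)
g = [records for records in value]
c = 35 == t
g = g + 21

7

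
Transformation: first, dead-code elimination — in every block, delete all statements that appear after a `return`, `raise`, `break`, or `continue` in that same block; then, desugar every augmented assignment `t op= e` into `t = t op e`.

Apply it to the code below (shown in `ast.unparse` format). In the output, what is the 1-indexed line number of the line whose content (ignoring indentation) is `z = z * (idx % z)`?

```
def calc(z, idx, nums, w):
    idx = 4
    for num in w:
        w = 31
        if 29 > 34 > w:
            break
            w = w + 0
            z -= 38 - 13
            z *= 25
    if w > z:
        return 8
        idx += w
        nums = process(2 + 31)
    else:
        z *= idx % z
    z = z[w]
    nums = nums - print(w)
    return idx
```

10

Transformed code:
def calc(z, idx, nums, w):
    idx = 4
    for num in w:
        w = 31
        if 29 > 34 > w:
            break
    if w > z:
        return 8
    else:
        z = z * (idx % z)
    z = z[w]
    nums = nums - print(w)
    return idx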